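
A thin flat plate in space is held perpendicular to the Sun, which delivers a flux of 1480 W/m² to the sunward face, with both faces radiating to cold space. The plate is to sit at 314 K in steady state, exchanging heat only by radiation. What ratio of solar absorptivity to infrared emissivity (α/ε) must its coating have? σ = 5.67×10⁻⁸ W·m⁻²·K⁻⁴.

α/ε ≈ 0.745

Balance: αS·A = εσ·2A·T⁴ ⇒ α/ε = 2σT⁴/S.
α/ε = 2·5.67×10⁻⁸·(314)⁴/1480 = 2·5.67×10⁻⁸·9.721×10⁹/1480.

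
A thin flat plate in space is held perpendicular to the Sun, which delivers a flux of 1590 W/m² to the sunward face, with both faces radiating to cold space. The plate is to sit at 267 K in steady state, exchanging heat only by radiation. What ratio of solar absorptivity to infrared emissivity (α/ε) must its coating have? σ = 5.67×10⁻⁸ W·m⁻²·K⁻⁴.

Balance: αS·A = εσ·2A·T⁴ ⇒ α/ε = 2σT⁴/S.
α/ε = 2·5.67×10⁻⁸·(267)⁴/1590 = 2·5.67×10⁻⁸·5.082×10⁹/1590.

α/ε ≈ 0.362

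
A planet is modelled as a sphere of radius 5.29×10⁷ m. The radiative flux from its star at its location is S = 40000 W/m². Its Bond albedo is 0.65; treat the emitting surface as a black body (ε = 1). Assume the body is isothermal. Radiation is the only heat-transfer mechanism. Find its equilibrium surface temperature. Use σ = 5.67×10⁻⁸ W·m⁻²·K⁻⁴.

T ≈ 498 K

At equilibrium, absorbed power = emitted power.
Absorbing cross-section = πr² = 8.791×10¹⁵ m²; emitting surface = 4πr² = 3.517×10¹⁶ m² (ratio 4).
(1−a)S·A_cross = εσ·A_surf·T⁴  ⇒  T⁴ = (1−a)S/(4σ).
T⁴ = 0.350·40000/(4·5.67×10⁻⁸) = 6.173×10¹⁰ K⁴.
T = (6.173×10¹⁰)^(1/4).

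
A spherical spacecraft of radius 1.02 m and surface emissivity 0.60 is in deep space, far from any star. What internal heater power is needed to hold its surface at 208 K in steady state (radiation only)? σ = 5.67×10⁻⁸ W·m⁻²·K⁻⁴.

P ≈ 833 W

P = εσ·4πr²·T⁴.
4πr² = 13.07 m²; T⁴ = 1.872×10⁹ K⁴.
P = 0.60·5.67×10⁻⁸·13.07·1.872×10⁹.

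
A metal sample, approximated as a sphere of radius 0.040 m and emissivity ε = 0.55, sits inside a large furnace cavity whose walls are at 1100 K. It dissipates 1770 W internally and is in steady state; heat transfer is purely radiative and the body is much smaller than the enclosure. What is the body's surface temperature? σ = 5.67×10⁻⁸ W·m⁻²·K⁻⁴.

For a small grey body in a large enclosure, net radiated power = εσA(T⁴ − T_w⁴).
Steady state: P = εσA(T⁴ − T_w⁴) with A = 4πr² = 0.02011 m².
T⁴ = P/(εσA) + T_w⁴ = 1770/(0.55·5.67×10⁻⁸·0.02011) + (1100)⁴
    = 2.823×10¹² + 1.464×10¹² = 4.287×10¹² K⁴.

T ≈ 1440 K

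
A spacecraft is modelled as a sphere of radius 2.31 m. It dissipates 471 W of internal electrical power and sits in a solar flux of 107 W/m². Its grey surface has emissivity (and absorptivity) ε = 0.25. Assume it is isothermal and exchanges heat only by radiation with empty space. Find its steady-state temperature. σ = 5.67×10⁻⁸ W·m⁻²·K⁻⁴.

At steady state, absorbed solar power + internal power = radiated power.
Absorbed: α·S·A_cross = 0.25·107·16.76 = 448.4 W (cross-section πr²).
Total input = 448.4 + 471 = 919.4 W.
Radiated: εσ·A_surf·T⁴ with A_surf = 4πr² = 67.06 m².
T⁴ = 919.4/(0.25·5.67×10⁻⁸·67.06) = 9.673×10⁸ K⁴.

T ≈ 176 K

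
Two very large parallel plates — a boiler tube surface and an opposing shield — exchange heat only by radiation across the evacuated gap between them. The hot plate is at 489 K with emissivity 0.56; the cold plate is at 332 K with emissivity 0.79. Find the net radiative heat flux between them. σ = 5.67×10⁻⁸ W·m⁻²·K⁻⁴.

For two infinite grey parallel plates, q = σ(T₁⁴ − T₂⁴)/(1/ε₁ + 1/ε₂ − 1).
T₁⁴ − T₂⁴ = 5.718×10¹⁰ − 1.215×10¹⁰ = 4.503×10¹⁰ K⁴.
1/ε₁ + 1/ε₂ − 1 = 1.786 + 1.266 − 1 = 2.052.
q = 5.67×10⁻⁸ × 4.503×10¹⁰ / 2.052.

q ≈ 1240 W/m²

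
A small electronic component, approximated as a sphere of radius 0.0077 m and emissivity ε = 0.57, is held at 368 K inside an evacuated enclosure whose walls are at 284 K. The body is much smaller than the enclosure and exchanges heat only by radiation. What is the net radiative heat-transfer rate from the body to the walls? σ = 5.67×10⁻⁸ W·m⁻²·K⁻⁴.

P_net ≈ 0.285 W

For a small grey body in a large enclosure: P_net = εσA(T_body⁴ − T_wall⁴).
A = 4πr² = 7.451×10⁻⁴ m²; T_body⁴ − T_wall⁴ = 1.834×10¹⁰ − 6.505×10⁹ = 1.183×10¹⁰ K⁴.
|P_net| = 0.57·5.67×10⁻⁸·7.451×10⁻⁴·1.183×10¹⁰.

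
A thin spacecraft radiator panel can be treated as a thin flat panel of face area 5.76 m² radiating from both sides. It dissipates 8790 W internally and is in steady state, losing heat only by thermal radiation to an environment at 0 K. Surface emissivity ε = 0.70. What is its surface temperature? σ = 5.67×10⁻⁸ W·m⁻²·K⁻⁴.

T ≈ 372 K

Steady state: internal power = radiated power, P = εσA T⁴.
Radiating area A = 2·5.76 = 11.52 m².
T⁴ = P/(εσA) = 8790/(0.70·5.67×10⁻⁸·11.52) = 1.922×10¹⁰ K⁴.
T = (1.922×10¹⁰)^(1/4).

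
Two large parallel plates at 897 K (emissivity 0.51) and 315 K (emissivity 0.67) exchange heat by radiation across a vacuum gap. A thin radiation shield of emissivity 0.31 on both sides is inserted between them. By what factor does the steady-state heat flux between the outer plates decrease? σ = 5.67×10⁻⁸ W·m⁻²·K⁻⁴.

Without shield: q₀ = σΔ(T⁴)/(1/ε₁+1/ε₂−1) with denominator 2.453.
With shield the two gaps are in series; the resistances add: (1/ε₁+1/ε_s−1)+(1/ε_s+1/ε₂−1) = 4.187+3.718 = 7.905.
Heat-flux ratio q₀/q = 7.905/2.453.

factor ≈ 3.22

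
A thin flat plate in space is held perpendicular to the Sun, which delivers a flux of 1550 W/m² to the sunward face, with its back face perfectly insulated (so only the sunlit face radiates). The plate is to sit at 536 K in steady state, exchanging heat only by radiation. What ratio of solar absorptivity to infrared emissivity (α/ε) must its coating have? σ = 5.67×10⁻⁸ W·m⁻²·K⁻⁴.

α/ε ≈ 3.02

Balance: αS·A = εσ·1A·T⁴ ⇒ α/ε = σT⁴/S.
α/ε = 5.67×10⁻⁸·(536)⁴/1550 = 5.67×10⁻⁸·8.254×10¹⁰/1550.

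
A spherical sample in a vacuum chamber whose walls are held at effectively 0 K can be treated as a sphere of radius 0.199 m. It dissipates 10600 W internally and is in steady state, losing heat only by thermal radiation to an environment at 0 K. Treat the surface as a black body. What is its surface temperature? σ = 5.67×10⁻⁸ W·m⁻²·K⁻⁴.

Steady state: internal power = radiated power, P = εσA T⁴.
Radiating area A = 4πr² = 0.4976 m².
T⁴ = P/(εσA) = 10600/(1.0·5.67×10⁻⁸·0.4976) = 3.757×10¹¹ K⁴.
T = (3.757×10¹¹)^(1/4).

T ≈ 783 K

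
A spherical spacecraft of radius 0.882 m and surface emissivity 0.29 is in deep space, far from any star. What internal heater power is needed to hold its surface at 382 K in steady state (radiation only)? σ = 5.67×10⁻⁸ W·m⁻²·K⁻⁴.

P = εσ·4πr²·T⁴.
4πr² = 9.776 m²; T⁴ = 2.129×10¹⁰ K⁴.
P = 0.29·5.67×10⁻⁸·9.776·2.129×10¹⁰.

P ≈ 3420 W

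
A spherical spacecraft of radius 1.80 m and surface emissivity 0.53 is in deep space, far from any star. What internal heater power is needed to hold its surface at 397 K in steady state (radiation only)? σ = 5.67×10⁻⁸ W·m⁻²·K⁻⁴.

P ≈ 30400 W

P = εσ·4πr²·T⁴.
4πr² = 40.72 m²; T⁴ = 2.484×10¹⁰ K⁴.
P = 0.53·5.67×10⁻⁸·40.72·2.484×10¹⁰.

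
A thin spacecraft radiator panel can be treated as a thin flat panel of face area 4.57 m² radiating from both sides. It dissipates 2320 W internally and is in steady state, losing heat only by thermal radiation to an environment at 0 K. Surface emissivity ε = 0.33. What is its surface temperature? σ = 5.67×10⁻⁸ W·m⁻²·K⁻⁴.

T ≈ 341 K

Steady state: internal power = radiated power, P = εσA T⁴.
Radiating area A = 2·4.57 = 9.140 m².
T⁴ = P/(εσA) = 2320/(0.33·5.67×10⁻⁸·9.140) = 1.357×10¹⁰ K⁴.
T = (1.357×10¹⁰)^(1/4).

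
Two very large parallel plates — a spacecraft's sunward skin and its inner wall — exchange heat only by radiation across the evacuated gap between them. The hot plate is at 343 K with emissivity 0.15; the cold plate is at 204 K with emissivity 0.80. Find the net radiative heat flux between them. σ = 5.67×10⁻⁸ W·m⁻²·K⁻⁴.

For two infinite grey parallel plates, q = σ(T₁⁴ − T₂⁴)/(1/ε₁ + 1/ε₂ − 1).
T₁⁴ − T₂⁴ = 1.384×10¹⁰ − 1.732×10⁹ = 1.211×10¹⁰ K⁴.
1/ε₁ + 1/ε₂ − 1 = 6.667 + 1.250 − 1 = 6.917.
q = 5.67×10⁻⁸ × 1.211×10¹⁰ / 6.917.

q ≈ 99.3 W/m²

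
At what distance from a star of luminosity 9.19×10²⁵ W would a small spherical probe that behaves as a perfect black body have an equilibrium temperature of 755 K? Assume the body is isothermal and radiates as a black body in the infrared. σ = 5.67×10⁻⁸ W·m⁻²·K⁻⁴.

d ≈ 9.96×10⁹ m

For an isothermal black-emitting sphere, (1−a)S·πr² = σ·4πr²·T⁴ ⇒ S = 4σT⁴/(1−a).
S = 4·5.67×10⁻⁸·(755)⁴/1.00 = 73690 W/m².
Flux falls as S = L/(4πd²), so d = √(L/(4πS)) = √(9.19×10²⁵/(4π·73690)).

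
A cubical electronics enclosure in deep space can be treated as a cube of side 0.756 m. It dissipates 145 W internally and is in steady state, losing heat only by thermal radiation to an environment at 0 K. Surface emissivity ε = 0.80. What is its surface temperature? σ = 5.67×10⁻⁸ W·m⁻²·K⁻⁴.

Steady state: internal power = radiated power, P = εσA T⁴.
Radiating area A = 6L² = 3.429 m².
T⁴ = P/(εσA) = 145/(0.80·5.67×10⁻⁸·3.429) = 9.322×10⁸ K⁴.
T = (9.322×10⁸)^(1/4).

T ≈ 175 K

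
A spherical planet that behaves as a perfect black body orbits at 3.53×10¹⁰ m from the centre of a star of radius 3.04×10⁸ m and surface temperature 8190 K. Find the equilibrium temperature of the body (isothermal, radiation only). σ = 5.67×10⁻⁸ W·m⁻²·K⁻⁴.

The star's surface emits σT_*⁴; at distance d the flux is S = σT_*⁴(R_*/d)².
S = 5.67×10⁻⁸·(8190)⁴·(3.04×10⁸/3.53×10¹⁰)² = 18920 W/m².
For an isothermal sphere T⁴ = (1−a)S/(4σ) = 8.342×10¹⁰ K⁴.

T ≈ 537 K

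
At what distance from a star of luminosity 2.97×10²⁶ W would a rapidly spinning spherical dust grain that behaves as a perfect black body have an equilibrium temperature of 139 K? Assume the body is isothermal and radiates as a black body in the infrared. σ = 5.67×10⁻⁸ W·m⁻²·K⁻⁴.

For an isothermal black-emitting sphere, (1−a)S·πr² = σ·4πr²·T⁴ ⇒ S = 4σT⁴/(1−a).
S = 4·5.67×10⁻⁸·(139)⁴/1.00 = 84.66 W/m².
Flux falls as S = L/(4πd²), so d = √(L/(4πS)) = √(2.97×10²⁶/(4π·84.66)).

d ≈ 5.28×10¹¹ m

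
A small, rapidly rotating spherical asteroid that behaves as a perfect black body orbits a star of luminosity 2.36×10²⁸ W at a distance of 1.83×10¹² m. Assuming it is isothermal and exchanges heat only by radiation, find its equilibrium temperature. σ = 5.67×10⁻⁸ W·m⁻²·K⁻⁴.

T ≈ 223 K

First find the stellar flux at distance d: S = L/(4πd²) = 2.36×10²⁸/(4π·(1.83×10¹²)²) = 560.8 W/m².
For an isothermal sphere, absorbed (1−a)S·πr² = emitted σ·4πr²·T⁴, so T⁴ = (1−a)S/(4σ).
T⁴ = 1.00·560.8/(4·5.67×10⁻⁸) = 2.473×10⁹ K⁴.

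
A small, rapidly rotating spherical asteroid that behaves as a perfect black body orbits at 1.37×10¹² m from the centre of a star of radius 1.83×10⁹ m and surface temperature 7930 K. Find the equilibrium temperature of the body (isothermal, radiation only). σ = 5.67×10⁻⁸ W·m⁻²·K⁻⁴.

T ≈ 205 K

The star's surface emits σT_*⁴; at distance d the flux is S = σT_*⁴(R_*/d)².
S = 5.67×10⁻⁸·(7930)⁴·(1.83×10⁹/1.37×10¹²)² = 400.1 W/m².
For an isothermal sphere T⁴ = (1−a)S/(4σ) = 1.764×10⁹ K⁴.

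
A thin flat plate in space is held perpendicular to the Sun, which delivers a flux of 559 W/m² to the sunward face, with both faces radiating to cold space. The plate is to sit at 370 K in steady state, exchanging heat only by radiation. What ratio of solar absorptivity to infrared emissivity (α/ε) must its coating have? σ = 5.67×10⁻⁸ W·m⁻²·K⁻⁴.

Balance: αS·A = εσ·2A·T⁴ ⇒ α/ε = 2σT⁴/S.
α/ε = 2·5.67×10⁻⁸·(370)⁴/559 = 2·5.67×10⁻⁸·1.874×10¹⁰/559.

α/ε ≈ 3.80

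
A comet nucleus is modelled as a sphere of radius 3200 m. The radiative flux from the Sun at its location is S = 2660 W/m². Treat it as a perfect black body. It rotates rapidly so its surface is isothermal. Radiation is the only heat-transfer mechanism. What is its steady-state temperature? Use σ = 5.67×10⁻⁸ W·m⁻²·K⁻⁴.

At equilibrium, absorbed power = emitted power.
Absorbing cross-section = πr² = 3.217×10⁷ m²; emitting surface = 4πr² = 1.287×10⁸ m² (ratio 4).
S·A_cross = εσ·A_surf·T⁴  ⇒  T⁴ = S/(4σ).
T⁴ = 1.00·2660/(4·5.67×10⁻⁸) = 1.173×10¹⁰ K⁴.
T = (1.173×10¹⁰)^(1/4).

T ≈ 329 K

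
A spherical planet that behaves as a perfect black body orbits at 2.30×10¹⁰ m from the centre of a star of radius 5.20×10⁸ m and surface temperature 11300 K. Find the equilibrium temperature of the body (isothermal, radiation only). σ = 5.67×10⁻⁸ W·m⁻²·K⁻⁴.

The star's surface emits σT_*⁴; at distance d the flux is S = σT_*⁴(R_*/d)².
S = 5.67×10⁻⁸·(11300)⁴·(5.20×10⁸/2.30×10¹⁰)² = 4.726×10⁵ W/m².
For an isothermal sphere T⁴ = (1−a)S/(4σ) = 2.084×10¹² K⁴.

T ≈ 1200 K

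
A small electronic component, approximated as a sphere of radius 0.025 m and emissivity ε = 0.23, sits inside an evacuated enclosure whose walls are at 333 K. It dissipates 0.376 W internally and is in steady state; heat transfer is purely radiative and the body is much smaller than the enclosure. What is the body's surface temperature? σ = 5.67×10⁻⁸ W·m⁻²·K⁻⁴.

For a small grey body in a large enclosure, net radiated power = εσA(T⁴ − T_w⁴).
Steady state: P = εσA(T⁴ − T_w⁴) with A = 4πr² = 0.007854 m².
T⁴ = P/(εσA) + T_w⁴ = 0.376/(0.23·5.67×10⁻⁸·0.007854) + (333)⁴
    = 3.671×10⁹ + 1.230×10¹⁰ = 1.597×10¹⁰ K⁴.

T ≈ 355 K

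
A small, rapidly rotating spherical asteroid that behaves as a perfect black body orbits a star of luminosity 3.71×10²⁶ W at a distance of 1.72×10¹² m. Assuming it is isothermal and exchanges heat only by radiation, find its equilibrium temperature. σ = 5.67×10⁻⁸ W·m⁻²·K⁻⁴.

First find the stellar flux at distance d: S = L/(4πd²) = 3.71×10²⁶/(4π·(1.72×10¹²)²) = 9.979 W/m².
For an isothermal sphere, absorbed (1−a)S·πr² = emitted σ·4πr²·T⁴, so T⁴ = (1−a)S/(4σ).
T⁴ = 1.00·9.979/(4·5.67×10⁻⁸) = 4.400×10⁷ K⁴.

T ≈ 81.4 K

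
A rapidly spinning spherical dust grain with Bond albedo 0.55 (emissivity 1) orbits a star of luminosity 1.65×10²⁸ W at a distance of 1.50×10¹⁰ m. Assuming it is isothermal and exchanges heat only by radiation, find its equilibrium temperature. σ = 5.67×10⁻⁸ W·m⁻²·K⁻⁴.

T ≈ 1840 K

First find the stellar flux at distance d: S = L/(4πd²) = 1.65×10²⁸/(4π·(1.50×10¹⁰)²) = 5.836×10⁶ W/m².
For an isothermal sphere, absorbed (1−a)S·πr² = emitted σ·4πr²·T⁴, so T⁴ = (1−a)S/(4σ).
T⁴ = 0.450·5.836×10⁶/(4·5.67×10⁻⁸) = 1.158×10¹³ K⁴.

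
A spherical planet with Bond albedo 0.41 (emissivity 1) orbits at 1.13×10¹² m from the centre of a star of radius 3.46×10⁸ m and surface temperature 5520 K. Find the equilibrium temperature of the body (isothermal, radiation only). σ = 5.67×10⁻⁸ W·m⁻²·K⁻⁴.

T ≈ 59.9 K

The star's surface emits σT_*⁴; at distance d the flux is S = σT_*⁴(R_*/d)².
S = 5.67×10⁻⁸·(5520)⁴·(3.46×10⁸/1.13×10¹²)² = 4.936 W/m².
For an isothermal sphere T⁴ = (1−a)S/(4σ) = 1.284×10⁷ K⁴.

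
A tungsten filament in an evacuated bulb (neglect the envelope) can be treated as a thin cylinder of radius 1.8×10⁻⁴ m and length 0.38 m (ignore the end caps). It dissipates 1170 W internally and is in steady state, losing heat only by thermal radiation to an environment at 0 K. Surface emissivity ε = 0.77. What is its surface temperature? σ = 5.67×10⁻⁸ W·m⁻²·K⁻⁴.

Steady state: internal power = radiated power, P = εσA T⁴.
Radiating area A = 2πrL = 4.298×10⁻⁴ m².
T⁴ = P/(εσA) = 1170/(0.77·5.67×10⁻⁸·4.298×10⁻⁴) = 6.236×10¹³ K⁴.
T = (6.236×10¹³)^(1/4).

T ≈ 2810 K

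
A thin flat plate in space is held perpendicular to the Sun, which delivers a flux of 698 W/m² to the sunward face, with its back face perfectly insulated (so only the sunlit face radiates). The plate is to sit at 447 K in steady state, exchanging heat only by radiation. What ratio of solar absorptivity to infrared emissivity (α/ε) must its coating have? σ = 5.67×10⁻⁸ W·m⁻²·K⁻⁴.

α/ε ≈ 3.24

Balance: αS·A = εσ·1A·T⁴ ⇒ α/ε = σT⁴/S.
α/ε = 5.67×10⁻⁸·(447)⁴/698 = 5.67×10⁻⁸·3.992×10¹⁰/698.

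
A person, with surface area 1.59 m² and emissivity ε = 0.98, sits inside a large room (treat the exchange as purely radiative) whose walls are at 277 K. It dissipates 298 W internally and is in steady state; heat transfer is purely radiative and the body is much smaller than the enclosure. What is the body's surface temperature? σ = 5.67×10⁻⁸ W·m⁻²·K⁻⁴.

For a small grey body in a large enclosure, net radiated power = εσA(T⁴ − T_w⁴).
Steady state: P = εσA(T⁴ − T_w⁴) with A = 1.59 m².
T⁴ = P/(εσA) + T_w⁴ = 298/(0.98·5.67×10⁻⁸·1.590) + (277)⁴
    = 3.373×10⁹ + 5.887×10⁹ = 9.260×10⁹ K⁴.

T ≈ 310 K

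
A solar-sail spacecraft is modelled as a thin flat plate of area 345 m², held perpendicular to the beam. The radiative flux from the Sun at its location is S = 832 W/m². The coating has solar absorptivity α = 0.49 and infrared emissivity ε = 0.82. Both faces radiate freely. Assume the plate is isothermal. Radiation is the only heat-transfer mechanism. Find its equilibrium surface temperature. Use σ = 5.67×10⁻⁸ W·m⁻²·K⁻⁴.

T ≈ 257 K

At equilibrium, absorbed power = emitted power.
Absorbing cross-section = A = 345.0 m²; emitting surface = 2A = 690.0 m² (ratio 2).
αS·A_cross = εσ·A_surf·T⁴  ⇒  T⁴ = αS/(ε·2σ).
T⁴ = 0.490·832/(0.82·2·5.67×10⁻⁸) = 4.384×10⁹ K⁴.
T = (4.384×10⁹)^(1/4).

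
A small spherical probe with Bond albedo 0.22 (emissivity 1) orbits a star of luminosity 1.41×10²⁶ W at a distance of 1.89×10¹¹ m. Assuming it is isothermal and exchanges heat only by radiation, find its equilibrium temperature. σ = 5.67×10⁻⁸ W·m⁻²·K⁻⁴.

First find the stellar flux at distance d: S = L/(4πd²) = 1.41×10²⁶/(4π·(1.89×10¹¹)²) = 314.1 W/m².
For an isothermal sphere, absorbed (1−a)S·πr² = emitted σ·4πr²·T⁴, so T⁴ = (1−a)S/(4σ).
T⁴ = 0.780·314.1/(4·5.67×10⁻⁸) = 1.080×10⁹ K⁴.

T ≈ 181 K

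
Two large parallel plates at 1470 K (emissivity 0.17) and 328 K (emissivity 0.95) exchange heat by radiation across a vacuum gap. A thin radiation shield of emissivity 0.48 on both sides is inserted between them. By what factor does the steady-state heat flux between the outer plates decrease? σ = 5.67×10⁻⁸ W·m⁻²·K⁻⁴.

Without shield: q₀ = σΔ(T⁴)/(1/ε₁+1/ε₂−1) with denominator 5.935.
With shield the two gaps are in series; the resistances add: (1/ε₁+1/ε_s−1)+(1/ε_s+1/ε₂−1) = 6.966+2.136 = 9.102.
Heat-flux ratio q₀/q = 9.102/5.935.

factor ≈ 1.53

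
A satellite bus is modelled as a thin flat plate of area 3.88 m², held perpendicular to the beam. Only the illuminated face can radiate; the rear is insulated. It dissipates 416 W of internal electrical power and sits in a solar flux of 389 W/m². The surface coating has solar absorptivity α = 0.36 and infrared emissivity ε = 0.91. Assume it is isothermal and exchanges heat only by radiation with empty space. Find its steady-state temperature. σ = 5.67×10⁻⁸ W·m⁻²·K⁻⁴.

At steady state, absorbed solar power + internal power = radiated power.
Absorbed: α·S·A_cross = 0.36·389·3.880 = 543.4 W (cross-section A).
Total input = 543.4 + 416 = 959.4 W.
Radiated: εσ·A_surf·T⁴ with A_surf = A = 3.880 m².
T⁴ = 959.4/(0.91·5.67×10⁻⁸·3.880) = 4.792×10⁹ K⁴.

T ≈ 263 K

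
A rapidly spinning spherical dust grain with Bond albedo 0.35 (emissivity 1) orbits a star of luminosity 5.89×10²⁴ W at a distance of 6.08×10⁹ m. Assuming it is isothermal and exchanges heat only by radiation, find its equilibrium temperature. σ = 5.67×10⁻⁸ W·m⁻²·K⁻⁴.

T ≈ 437 K

First find the stellar flux at distance d: S = L/(4πd²) = 5.89×10²⁴/(4π·(6.08×10⁹)²) = 12680 W/m².
For an isothermal sphere, absorbed (1−a)S·πr² = emitted σ·4πr²·T⁴, so T⁴ = (1−a)S/(4σ).
T⁴ = 0.650·12680/(4·5.67×10⁻⁸) = 3.634×10¹⁰ K⁴.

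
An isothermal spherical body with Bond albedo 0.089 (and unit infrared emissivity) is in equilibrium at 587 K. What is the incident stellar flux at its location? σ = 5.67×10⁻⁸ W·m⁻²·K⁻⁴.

S ≈ 29600 W/m²

(1−a)S·πr² = σ·4πr²·T⁴ ⇒ S = 4σT⁴/(1−a).
S = 4·5.67×10⁻⁸·1.187×10¹¹/0.911.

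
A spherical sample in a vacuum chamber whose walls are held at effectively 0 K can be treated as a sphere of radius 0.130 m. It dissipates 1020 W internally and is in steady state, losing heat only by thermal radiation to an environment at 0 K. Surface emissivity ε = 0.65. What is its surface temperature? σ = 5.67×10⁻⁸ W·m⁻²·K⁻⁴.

Steady state: internal power = radiated power, P = εσA T⁴.
Radiating area A = 4πr² = 0.2124 m².
T⁴ = P/(εσA) = 1020/(0.65·5.67×10⁻⁸·0.2124) = 1.303×10¹¹ K⁴.
T = (1.303×10¹¹)^(1/4).

T ≈ 601 K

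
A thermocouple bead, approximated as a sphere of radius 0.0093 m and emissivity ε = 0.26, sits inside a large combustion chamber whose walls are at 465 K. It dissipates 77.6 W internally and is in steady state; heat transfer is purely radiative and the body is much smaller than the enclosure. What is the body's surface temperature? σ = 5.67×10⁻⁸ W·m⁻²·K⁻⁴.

For a small grey body in a large enclosure, net radiated power = εσA(T⁴ − T_w⁴).
Steady state: P = εσA(T⁴ − T_w⁴) with A = 4πr² = 0.001087 m².
T⁴ = P/(εσA) + T_w⁴ = 77.6/(0.26·5.67×10⁻⁸·0.001087) + (465)⁴
    = 4.843×10¹² + 4.675×10¹⁰ = 4.890×10¹² K⁴.

T ≈ 1490 K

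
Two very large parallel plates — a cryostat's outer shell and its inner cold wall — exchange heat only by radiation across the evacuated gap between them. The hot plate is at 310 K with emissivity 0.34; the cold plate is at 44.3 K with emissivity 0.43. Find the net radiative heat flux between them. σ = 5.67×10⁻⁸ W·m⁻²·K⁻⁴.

q ≈ 123 W/m²

For two infinite grey parallel plates, q = σ(T₁⁴ − T₂⁴)/(1/ε₁ + 1/ε₂ − 1).
T₁⁴ − T₂⁴ = 9.235×10⁹ − 3.851×10⁶ = 9.231×10⁹ K⁴.
1/ε₁ + 1/ε₂ − 1 = 2.941 + 2.326 − 1 = 4.267.
q = 5.67×10⁻⁸ × 9.231×10⁹ / 4.267.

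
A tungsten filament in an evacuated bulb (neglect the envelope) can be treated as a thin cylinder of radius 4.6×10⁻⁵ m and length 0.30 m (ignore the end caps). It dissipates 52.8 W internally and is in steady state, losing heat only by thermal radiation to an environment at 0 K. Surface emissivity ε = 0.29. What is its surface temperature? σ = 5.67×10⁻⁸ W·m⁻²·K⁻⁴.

T ≈ 2470 K

Steady state: internal power = radiated power, P = εσA T⁴.
Radiating area A = 2πrL = 8.671×10⁻⁵ m².
T⁴ = P/(εσA) = 52.8/(0.29·5.67×10⁻⁸·8.671×10⁻⁵) = 3.703×10¹³ K⁴.
T = (3.703×10¹³)^(1/4).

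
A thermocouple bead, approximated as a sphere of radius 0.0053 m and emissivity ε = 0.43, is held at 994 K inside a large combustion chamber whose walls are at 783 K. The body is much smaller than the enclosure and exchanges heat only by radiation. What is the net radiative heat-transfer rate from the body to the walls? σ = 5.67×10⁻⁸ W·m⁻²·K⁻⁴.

For a small grey body in a large enclosure: P_net = εσA(T_body⁴ − T_wall⁴).
A = 4πr² = 3.530×10⁻⁴ m²; T_body⁴ − T_wall⁴ = 9.762×10¹¹ − 3.759×10¹¹ = 6.003×10¹¹ K⁴.
|P_net| = 0.43·5.67×10⁻⁸·3.530×10⁻⁴·6.003×10¹¹.

P_net ≈ 5.17 W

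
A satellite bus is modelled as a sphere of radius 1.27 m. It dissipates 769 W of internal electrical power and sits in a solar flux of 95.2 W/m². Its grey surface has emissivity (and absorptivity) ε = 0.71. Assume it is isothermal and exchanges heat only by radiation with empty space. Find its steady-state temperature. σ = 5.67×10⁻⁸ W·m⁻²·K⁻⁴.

T ≈ 192 K

At steady state, absorbed solar power + internal power = radiated power.
Absorbed: α·S·A_cross = 0.71·95.2·5.067 = 342.5 W (cross-section πr²).
Total input = 342.5 + 769 = 1111 W.
Radiated: εσ·A_surf·T⁴ with A_surf = 4πr² = 20.27 m².
T⁴ = 1111/(0.71·5.67×10⁻⁸·20.27) = 1.362×10⁹ K⁴.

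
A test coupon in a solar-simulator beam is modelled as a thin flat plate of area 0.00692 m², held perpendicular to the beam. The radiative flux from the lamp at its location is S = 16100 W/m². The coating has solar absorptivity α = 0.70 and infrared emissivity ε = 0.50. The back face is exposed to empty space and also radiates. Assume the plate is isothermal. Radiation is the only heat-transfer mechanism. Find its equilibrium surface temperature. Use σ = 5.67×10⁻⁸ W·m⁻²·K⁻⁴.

At equilibrium, absorbed power = emitted power.
Absorbing cross-section = A = 0.006920 m²; emitting surface = 2A = 0.01384 m² (ratio 2).
αS·A_cross = εσ·A_surf·T⁴  ⇒  T⁴ = αS/(ε·2σ).
T⁴ = 0.700·16100/(0.50·2·5.67×10⁻⁸) = 1.988×10¹¹ K⁴.
T = (1.988×10¹¹)^(1/4).

T ≈ 668 K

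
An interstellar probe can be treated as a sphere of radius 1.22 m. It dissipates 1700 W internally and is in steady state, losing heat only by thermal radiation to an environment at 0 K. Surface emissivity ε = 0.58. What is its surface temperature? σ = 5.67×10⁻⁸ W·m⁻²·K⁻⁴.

Steady state: internal power = radiated power, P = εσA T⁴.
Radiating area A = 4πr² = 18.70 m².
T⁴ = P/(εσA) = 1700/(0.58·5.67×10⁻⁸·18.70) = 2.764×10⁹ K⁴.
T = (2.764×10⁹)^(1/4).

T ≈ 229 K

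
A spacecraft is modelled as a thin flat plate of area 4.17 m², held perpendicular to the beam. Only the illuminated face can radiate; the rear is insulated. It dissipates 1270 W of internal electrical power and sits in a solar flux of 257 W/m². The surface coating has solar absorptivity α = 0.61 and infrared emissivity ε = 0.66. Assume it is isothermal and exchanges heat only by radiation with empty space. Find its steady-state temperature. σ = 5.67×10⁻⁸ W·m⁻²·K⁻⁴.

T ≈ 333 K

At steady state, absorbed solar power + internal power = radiated power.
Absorbed: α·S·A_cross = 0.61·257·4.170 = 653.7 W (cross-section A).
Total input = 653.7 + 1270 = 1924 W.
Radiated: εσ·A_surf·T⁴ with A_surf = A = 4.170 m².
T⁴ = 1924/(0.66·5.67×10⁻⁸·4.170) = 1.233×10¹⁰ K⁴.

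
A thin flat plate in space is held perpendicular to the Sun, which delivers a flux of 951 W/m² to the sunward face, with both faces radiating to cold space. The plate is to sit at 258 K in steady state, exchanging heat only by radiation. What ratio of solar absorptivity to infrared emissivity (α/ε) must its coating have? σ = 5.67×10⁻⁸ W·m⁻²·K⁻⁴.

α/ε ≈ 0.528

Balance: αS·A = εσ·2A·T⁴ ⇒ α/ε = 2σT⁴/S.
α/ε = 2·5.67×10⁻⁸·(258)⁴/951 = 2·5.67×10⁻⁸·4.431×10⁹/951.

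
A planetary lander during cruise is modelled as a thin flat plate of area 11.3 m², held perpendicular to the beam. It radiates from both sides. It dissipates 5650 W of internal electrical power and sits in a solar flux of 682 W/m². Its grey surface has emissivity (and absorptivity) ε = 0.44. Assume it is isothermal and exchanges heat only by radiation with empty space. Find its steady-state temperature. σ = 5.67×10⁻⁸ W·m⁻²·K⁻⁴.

T ≈ 356 K

At steady state, absorbed solar power + internal power = radiated power.
Absorbed: α·S·A_cross = 0.44·682·11.30 = 3391 W (cross-section A).
Total input = 3391 + 5650 = 9041 W.
Radiated: εσ·A_surf·T⁴ with A_surf = 2A = 22.60 m².
T⁴ = 9041/(0.44·5.67×10⁻⁸·22.60) = 1.603×10¹⁰ K⁴.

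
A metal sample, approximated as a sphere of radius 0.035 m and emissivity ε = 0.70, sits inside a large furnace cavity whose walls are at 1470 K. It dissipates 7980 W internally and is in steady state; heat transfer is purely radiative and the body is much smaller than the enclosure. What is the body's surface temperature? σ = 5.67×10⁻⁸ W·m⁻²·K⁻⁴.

For a small grey body in a large enclosure, net radiated power = εσA(T⁴ − T_w⁴).
Steady state: P = εσA(T⁴ − T_w⁴) with A = 4πr² = 0.01539 m².
T⁴ = P/(εσA) + T_w⁴ = 7980/(0.70·5.67×10⁻⁸·0.01539) + (1470)⁴
    = 1.306×10¹³ + 4.669×10¹² = 1.773×10¹³ K⁴.

T ≈ 2050 K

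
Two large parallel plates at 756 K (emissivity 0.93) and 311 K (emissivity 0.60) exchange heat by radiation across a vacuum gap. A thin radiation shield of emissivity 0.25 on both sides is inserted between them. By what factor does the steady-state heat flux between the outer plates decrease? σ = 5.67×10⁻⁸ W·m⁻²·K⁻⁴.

factor ≈ 5.02

Without shield: q₀ = σΔ(T⁴)/(1/ε₁+1/ε₂−1) with denominator 1.742.
With shield the two gaps are in series; the resistances add: (1/ε₁+1/ε_s−1)+(1/ε_s+1/ε₂−1) = 4.075+4.667 = 8.742.
Heat-flux ratio q₀/q = 8.742/1.742.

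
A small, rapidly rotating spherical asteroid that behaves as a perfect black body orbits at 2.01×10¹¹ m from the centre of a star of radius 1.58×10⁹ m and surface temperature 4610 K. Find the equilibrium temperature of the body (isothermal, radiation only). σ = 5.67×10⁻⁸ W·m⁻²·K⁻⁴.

T ≈ 289 K

The star's surface emits σT_*⁴; at distance d the flux is S = σT_*⁴(R_*/d)².
S = 5.67×10⁻⁸·(4610)⁴·(1.58×10⁹/2.01×10¹¹)² = 1582 W/m².
For an isothermal sphere T⁴ = (1−a)S/(4σ) = 6.977×10⁹ K⁴.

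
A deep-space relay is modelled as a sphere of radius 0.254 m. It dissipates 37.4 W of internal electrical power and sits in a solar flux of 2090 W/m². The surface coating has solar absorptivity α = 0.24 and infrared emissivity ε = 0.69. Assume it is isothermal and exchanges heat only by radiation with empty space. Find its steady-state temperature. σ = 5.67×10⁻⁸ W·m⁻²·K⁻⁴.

T ≈ 257 K

At steady state, absorbed solar power + internal power = radiated power.
Absorbed: α·S·A_cross = 0.24·2090·0.2027 = 101.7 W (cross-section πr²).
Total input = 101.7 + 37.4 = 139.1 W.
Radiated: εσ·A_surf·T⁴ with A_surf = 4πr² = 0.8107 m².
T⁴ = 139.1/(0.69·5.67×10⁻⁸·0.8107) = 4.384×10⁹ K⁴.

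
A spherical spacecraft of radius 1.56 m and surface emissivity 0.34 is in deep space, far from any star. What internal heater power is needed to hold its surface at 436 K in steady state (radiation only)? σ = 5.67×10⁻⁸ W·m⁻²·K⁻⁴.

P = εσ·4πr²·T⁴.
4πr² = 30.58 m²; T⁴ = 3.614×10¹⁰ K⁴.
P = 0.34·5.67×10⁻⁸·30.58·3.614×10¹⁰.

P ≈ 21300 W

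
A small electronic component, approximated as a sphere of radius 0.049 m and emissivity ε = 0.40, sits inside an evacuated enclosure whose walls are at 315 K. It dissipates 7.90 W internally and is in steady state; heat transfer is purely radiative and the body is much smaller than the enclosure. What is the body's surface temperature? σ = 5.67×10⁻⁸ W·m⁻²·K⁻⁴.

T ≈ 382 K

For a small grey body in a large enclosure, net radiated power = εσA(T⁴ − T_w⁴).
Steady state: P = εσA(T⁴ − T_w⁴) with A = 4πr² = 0.03017 m².
T⁴ = P/(εσA) + T_w⁴ = 7.90/(0.40·5.67×10⁻⁸·0.03017) + (315)⁴
    = 1.154×10¹⁰ + 9.846×10⁹ = 2.139×10¹⁰ K⁴.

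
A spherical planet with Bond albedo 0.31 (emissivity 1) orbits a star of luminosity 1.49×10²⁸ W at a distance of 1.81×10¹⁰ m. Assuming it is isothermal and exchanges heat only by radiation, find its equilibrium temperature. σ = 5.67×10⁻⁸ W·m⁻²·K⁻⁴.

First find the stellar flux at distance d: S = L/(4πd²) = 1.49×10²⁸/(4π·(1.81×10¹⁰)²) = 3.619×10⁶ W/m².
For an isothermal sphere, absorbed (1−a)S·πr² = emitted σ·4πr²·T⁴, so T⁴ = (1−a)S/(4σ).
T⁴ = 0.690·3.619×10⁶/(4·5.67×10⁻⁸) = 1.101×10¹³ K⁴.

T ≈ 1820 K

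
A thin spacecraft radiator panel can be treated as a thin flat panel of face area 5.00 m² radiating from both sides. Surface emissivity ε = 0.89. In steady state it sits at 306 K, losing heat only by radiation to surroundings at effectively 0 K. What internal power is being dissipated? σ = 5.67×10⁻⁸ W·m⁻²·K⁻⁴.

P ≈ 4420 W

Steady state: P = εσA T⁴.
A = 2·5.00 = 10.00 m²; T⁴ = (306)⁴ = 8.768×10⁹ K⁴.
P = 0.89 × 5.67×10⁻⁸ × 10.00 × 8.768×10⁹.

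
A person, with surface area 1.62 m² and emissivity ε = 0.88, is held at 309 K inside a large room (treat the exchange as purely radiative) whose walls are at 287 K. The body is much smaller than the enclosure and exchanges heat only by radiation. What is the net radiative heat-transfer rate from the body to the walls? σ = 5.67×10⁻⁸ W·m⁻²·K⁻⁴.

P_net ≈ 188 W

For a small grey body in a large enclosure: P_net = εσA(T_body⁴ − T_wall⁴).
A = 1.62 m²; T_body⁴ − T_wall⁴ = 9.117×10⁹ − 6.785×10⁹ = 2.332×10⁹ K⁴.
|P_net| = 0.88·5.67×10⁻⁸·1.620·2.332×10⁹.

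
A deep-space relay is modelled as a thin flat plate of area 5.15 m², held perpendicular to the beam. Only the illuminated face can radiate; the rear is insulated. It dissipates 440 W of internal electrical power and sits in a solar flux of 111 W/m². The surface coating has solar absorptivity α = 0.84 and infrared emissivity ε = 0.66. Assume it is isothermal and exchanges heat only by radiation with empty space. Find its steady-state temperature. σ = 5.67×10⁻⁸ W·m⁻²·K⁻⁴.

T ≈ 263 K

At steady state, absorbed solar power + internal power = radiated power.
Absorbed: α·S·A_cross = 0.84·111·5.150 = 480.2 W (cross-section A).
Total input = 480.2 + 440 = 920.2 W.
Radiated: εσ·A_surf·T⁴ with A_surf = A = 5.150 m².
T⁴ = 920.2/(0.66·5.67×10⁻⁸·5.150) = 4.775×10⁹ K⁴.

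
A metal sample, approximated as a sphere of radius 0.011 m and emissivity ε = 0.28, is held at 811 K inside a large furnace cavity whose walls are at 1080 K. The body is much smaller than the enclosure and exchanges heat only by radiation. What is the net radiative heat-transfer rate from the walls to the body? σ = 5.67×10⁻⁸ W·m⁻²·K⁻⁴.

For a small grey body in a large enclosure: P_net = εσA(T_body⁴ − T_wall⁴).
A = 4πr² = 0.001521 m²; T_body⁴ − T_wall⁴ = 4.326×10¹¹ − 1.360×10¹² = -9.279×10¹¹ K⁴.
|P_net| = 0.28·5.67×10⁻⁸·0.001521·9.279×10¹¹.

P_net ≈ 22.4 W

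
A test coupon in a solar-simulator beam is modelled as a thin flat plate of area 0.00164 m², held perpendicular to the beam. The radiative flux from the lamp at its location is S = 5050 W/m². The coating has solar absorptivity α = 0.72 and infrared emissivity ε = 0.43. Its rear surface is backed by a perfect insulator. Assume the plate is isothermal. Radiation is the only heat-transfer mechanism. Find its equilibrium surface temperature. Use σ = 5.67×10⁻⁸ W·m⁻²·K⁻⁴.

T ≈ 621 K

At equilibrium, absorbed power = emitted power.
Absorbing cross-section = A = 0.001640 m²; emitting surface = A = 0.001640 m² (ratio 1).
αS·A_cross = εσ·A_surf·T⁴  ⇒  T⁴ = αS/(ε·1σ).
T⁴ = 0.720·5050/(0.43·1·5.67×10⁻⁸) = 1.491×10¹¹ K⁴.
T = (1.491×10¹¹)^(1/4).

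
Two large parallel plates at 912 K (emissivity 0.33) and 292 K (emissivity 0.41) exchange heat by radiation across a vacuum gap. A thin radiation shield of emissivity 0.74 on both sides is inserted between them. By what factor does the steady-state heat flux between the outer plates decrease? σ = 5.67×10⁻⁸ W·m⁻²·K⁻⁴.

Without shield: q₀ = σΔ(T⁴)/(1/ε₁+1/ε₂−1) with denominator 4.469.
With shield the two gaps are in series; the resistances add: (1/ε₁+1/ε_s−1)+(1/ε_s+1/ε₂−1) = 3.382+2.790 = 6.172.
Heat-flux ratio q₀/q = 6.172/4.469.

factor ≈ 1.38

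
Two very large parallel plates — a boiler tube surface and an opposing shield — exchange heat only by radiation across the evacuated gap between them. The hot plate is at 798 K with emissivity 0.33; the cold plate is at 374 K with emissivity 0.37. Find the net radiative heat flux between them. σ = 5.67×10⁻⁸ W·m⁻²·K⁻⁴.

For two infinite grey parallel plates, q = σ(T₁⁴ − T₂⁴)/(1/ε₁ + 1/ε₂ − 1).
T₁⁴ − T₂⁴ = 4.055×10¹¹ − 1.957×10¹⁰ = 3.860×10¹¹ K⁴.
1/ε₁ + 1/ε₂ − 1 = 3.030 + 2.703 − 1 = 4.733.
q = 5.67×10⁻⁸ × 3.860×10¹¹ / 4.733.

q ≈ 4620 W/m²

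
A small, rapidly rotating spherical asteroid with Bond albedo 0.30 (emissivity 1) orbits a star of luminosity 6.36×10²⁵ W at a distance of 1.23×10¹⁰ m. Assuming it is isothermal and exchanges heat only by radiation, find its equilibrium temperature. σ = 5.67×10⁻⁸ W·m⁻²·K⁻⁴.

First find the stellar flux at distance d: S = L/(4πd²) = 6.36×10²⁵/(4π·(1.23×10¹⁰)²) = 33450 W/m².
For an isothermal sphere, absorbed (1−a)S·πr² = emitted σ·4πr²·T⁴, so T⁴ = (1−a)S/(4σ).
T⁴ = 0.700·33450/(4·5.67×10⁻⁸) = 1.033×10¹¹ K⁴.

T ≈ 567 K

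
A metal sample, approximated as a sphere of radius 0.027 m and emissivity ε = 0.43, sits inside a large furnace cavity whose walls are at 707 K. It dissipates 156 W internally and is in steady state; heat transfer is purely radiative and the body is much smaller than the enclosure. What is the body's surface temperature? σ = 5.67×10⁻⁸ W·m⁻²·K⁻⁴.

T ≈ 987 K

For a small grey body in a large enclosure, net radiated power = εσA(T⁴ − T_w⁴).
Steady state: P = εσA(T⁴ − T_w⁴) with A = 4πr² = 0.009161 m².
T⁴ = P/(εσA) + T_w⁴ = 156/(0.43·5.67×10⁻⁸·0.009161) + (707)⁴
    = 6.985×10¹¹ + 2.498×10¹¹ = 9.483×10¹¹ K⁴.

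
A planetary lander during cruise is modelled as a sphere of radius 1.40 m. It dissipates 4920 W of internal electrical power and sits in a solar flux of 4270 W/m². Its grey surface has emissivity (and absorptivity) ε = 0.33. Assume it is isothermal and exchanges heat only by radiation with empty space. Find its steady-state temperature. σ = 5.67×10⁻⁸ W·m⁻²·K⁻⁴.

At steady state, absorbed solar power + internal power = radiated power.
Absorbed: α·S·A_cross = 0.33·4270·6.158 = 8677 W (cross-section πr²).
Total input = 8677 + 4920 = 13600 W.
Radiated: εσ·A_surf·T⁴ with A_surf = 4πr² = 24.63 m².
T⁴ = 13600/(0.33·5.67×10⁻⁸·24.63) = 2.950×10¹⁰ K⁴.

T ≈ 414 K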